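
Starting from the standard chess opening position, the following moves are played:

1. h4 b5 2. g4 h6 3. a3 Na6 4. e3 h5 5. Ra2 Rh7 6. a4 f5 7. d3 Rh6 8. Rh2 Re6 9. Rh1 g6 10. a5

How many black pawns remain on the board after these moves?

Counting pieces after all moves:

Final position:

  a b c d e f g h
  ─────────────────
8│♜ · ♝ ♛ ♚ ♝ ♞ ·│8
7│♟ · ♟ ♟ ♟ · · ·│7
6│♞ · · · ♜ · ♟ ·│6
5│♙ ♟ · · · ♟ · ♟│5
4│· · · · · · ♙ ♙│4
3│· · · ♙ ♙ · · ·│3
2│♖ ♙ ♙ · · ♙ · ·│2
1│· ♘ ♗ ♕ ♔ ♗ ♘ ♖│1
  ─────────────────
  a b c d e f g h


8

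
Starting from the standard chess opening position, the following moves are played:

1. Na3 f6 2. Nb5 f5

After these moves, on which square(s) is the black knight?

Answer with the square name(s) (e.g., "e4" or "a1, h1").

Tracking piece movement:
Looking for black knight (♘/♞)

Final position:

  a b c d e f g h
  ─────────────────
8│♜ ♞ ♝ ♛ ♚ ♝ ♞ ♜│8
7│♟ ♟ ♟ ♟ ♟ · ♟ ♟│7
6│· · · · · · · ·│6
5│· ♘ · · · ♟ · ·│5
4│· · · · · · · ·│4
3│· · · · · · · ·│3
2│♙ ♙ ♙ ♙ ♙ ♙ ♙ ♙│2
1│♖ · ♗ ♕ ♔ ♗ ♘ ♖│1
  ─────────────────
  a b c d e f g h


b8, g8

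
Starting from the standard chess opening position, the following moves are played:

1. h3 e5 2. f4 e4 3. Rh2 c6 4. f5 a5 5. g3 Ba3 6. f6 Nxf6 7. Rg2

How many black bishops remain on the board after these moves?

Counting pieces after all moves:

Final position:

  a b c d e f g h
  ─────────────────
8│♜ ♞ ♝ ♛ ♚ · · ♜│8
7│· ♟ · ♟ · ♟ ♟ ♟│7
6│· · ♟ · · ♞ · ·│6
5│♟ · · · · · · ·│5
4│· · · · ♟ · · ·│4
3│♝ · · · · · ♙ ♙│3
2│♙ ♙ ♙ ♙ ♙ · ♖ ·│2
1│♖ ♘ ♗ ♕ ♔ ♗ ♘ ·│1
  ─────────────────
  a b c d e f g h


2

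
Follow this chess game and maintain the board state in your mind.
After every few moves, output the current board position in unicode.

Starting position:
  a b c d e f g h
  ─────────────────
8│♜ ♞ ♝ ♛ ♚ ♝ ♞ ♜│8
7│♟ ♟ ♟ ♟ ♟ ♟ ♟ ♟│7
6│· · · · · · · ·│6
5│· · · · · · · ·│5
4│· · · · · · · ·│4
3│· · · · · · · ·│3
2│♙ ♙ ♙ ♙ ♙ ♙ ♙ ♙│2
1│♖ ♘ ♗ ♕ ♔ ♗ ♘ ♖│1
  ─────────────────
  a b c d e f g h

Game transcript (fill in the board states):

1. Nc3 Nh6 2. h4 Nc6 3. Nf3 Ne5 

  a b c d e f g h
  ─────────────────
8│♜ · ♝ ♛ ♚ ♝ · ♜│8
7│♟ ♟ ♟ ♟ ♟ ♟ ♟ ♟│7
6│· · · · · · · ♞│6
5│· · · · ♞ · · ·│5
4│· · · · · · · ♙│4
3│· · ♘ · · ♘ · ·│3
2│♙ ♙ ♙ ♙ ♙ ♙ ♙ ·│2
1│♖ · ♗ ♕ ♔ ♗ · ♖│1
  ─────────────────
  a b c d e f g h

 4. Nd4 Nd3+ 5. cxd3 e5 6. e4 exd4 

  a b c d e f g h
  ─────────────────
8│♜ · ♝ ♛ ♚ ♝ · ♜│8
7│♟ ♟ ♟ ♟ · ♟ ♟ ♟│7
6│· · · · · · · ♞│6
5│· · · · · · · ·│5
4│· · · ♟ ♙ · · ♙│4
3│· · ♘ ♙ · · · ·│3
2│♙ ♙ · ♙ · ♙ ♙ ·│2
1│♖ · ♗ ♕ ♔ ♗ · ♖│1
  ─────────────────
  a b c d e f g h

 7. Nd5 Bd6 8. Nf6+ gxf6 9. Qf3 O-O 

  a b c d e f g h
  ─────────────────
8│♜ · ♝ ♛ · ♜ ♚ ·│8
7│♟ ♟ ♟ ♟ · ♟ · ♟│7
6│· · · ♝ · ♟ · ♞│6
5│· · · · · · · ·│5
4│· · · ♟ ♙ · · ♙│4
3│· · · ♙ · ♕ · ·│3
2│♙ ♙ · ♙ · ♙ ♙ ·│2
1│♖ · ♗ · ♔ ♗ · ♖│1
  ─────────────────
  a b c d e f g h

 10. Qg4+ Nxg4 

  a b c d e f g h
  ─────────────────
8│♜ · ♝ ♛ · ♜ ♚ ·│8
7│♟ ♟ ♟ ♟ · ♟ · ♟│7
6│· · · ♝ · ♟ · ·│6
5│· · · · · · · ·│5
4│· · · ♟ ♙ · ♞ ♙│4
3│· · · ♙ · · · ·│3
2│♙ ♙ · ♙ · ♙ ♙ ·│2
1│♖ · ♗ · ♔ ♗ · ♖│1
  ─────────────────
  a b c d e f g h


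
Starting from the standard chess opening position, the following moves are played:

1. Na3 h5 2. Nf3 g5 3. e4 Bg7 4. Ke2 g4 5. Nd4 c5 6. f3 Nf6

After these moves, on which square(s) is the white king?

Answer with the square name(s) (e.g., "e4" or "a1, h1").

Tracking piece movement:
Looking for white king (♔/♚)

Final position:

  a b c d e f g h
  ─────────────────
8│♜ ♞ ♝ ♛ ♚ · · ♜│8
7│♟ ♟ · ♟ ♟ ♟ ♝ ·│7
6│· · · · · ♞ · ·│6
5│· · ♟ · · · · ♟│5
4│· · · ♘ ♙ · ♟ ·│4
3│♘ · · · · ♙ · ·│3
2│♙ ♙ ♙ ♙ ♔ · ♙ ♙│2
1│♖ · ♗ ♕ · ♗ · ♖│1
  ─────────────────
  a b c d e f g h


e2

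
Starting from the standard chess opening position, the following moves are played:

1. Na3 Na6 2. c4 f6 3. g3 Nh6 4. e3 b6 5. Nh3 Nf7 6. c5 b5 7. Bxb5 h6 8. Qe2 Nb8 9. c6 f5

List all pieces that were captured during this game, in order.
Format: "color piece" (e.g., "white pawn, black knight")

Tracking captures:
  Bxb5: captured black pawn

black pawn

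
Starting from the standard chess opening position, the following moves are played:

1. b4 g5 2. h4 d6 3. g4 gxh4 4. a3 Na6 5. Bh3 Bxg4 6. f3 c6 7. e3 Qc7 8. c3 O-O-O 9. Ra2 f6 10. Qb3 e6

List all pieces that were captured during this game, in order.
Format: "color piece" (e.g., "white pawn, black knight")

Tracking captures:
  gxh4: captured white pawn
  Bxg4: captured white pawn

white pawn, white pawn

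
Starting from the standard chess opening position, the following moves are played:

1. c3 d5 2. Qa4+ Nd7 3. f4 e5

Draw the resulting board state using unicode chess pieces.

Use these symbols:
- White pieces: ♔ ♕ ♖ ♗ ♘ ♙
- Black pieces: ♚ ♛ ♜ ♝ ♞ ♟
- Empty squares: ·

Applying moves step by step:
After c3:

♜ ♞ ♝ ♛ ♚ ♝ ♞ ♜
♟ ♟ ♟ ♟ ♟ ♟ ♟ ♟
· · · · · · · ·
· · · · · · · ·
· · · · · · · ·
· · ♙ · · · · ·
♙ ♙ · ♙ ♙ ♙ ♙ ♙
♖ ♘ ♗ ♕ ♔ ♗ ♘ ♖


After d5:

♜ ♞ ♝ ♛ ♚ ♝ ♞ ♜
♟ ♟ ♟ · ♟ ♟ ♟ ♟
· · · · · · · ·
· · · ♟ · · · ·
· · · · · · · ·
· · ♙ · · · · ·
♙ ♙ · ♙ ♙ ♙ ♙ ♙
♖ ♘ ♗ ♕ ♔ ♗ ♘ ♖


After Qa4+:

♜ ♞ ♝ ♛ ♚ ♝ ♞ ♜
♟ ♟ ♟ · ♟ ♟ ♟ ♟
· · · · · · · ·
· · · ♟ · · · ·
♕ · · · · · · ·
· · ♙ · · · · ·
♙ ♙ · ♙ ♙ ♙ ♙ ♙
♖ ♘ ♗ · ♔ ♗ ♘ ♖


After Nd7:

♜ · ♝ ♛ ♚ ♝ ♞ ♜
♟ ♟ ♟ ♞ ♟ ♟ ♟ ♟
· · · · · · · ·
· · · ♟ · · · ·
♕ · · · · · · ·
· · ♙ · · · · ·
♙ ♙ · ♙ ♙ ♙ ♙ ♙
♖ ♘ ♗ · ♔ ♗ ♘ ♖


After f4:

♜ · ♝ ♛ ♚ ♝ ♞ ♜
♟ ♟ ♟ ♞ ♟ ♟ ♟ ♟
· · · · · · · ·
· · · ♟ · · · ·
♕ · · · · ♙ · ·
· · ♙ · · · · ·
♙ ♙ · ♙ ♙ · ♙ ♙
♖ ♘ ♗ · ♔ ♗ ♘ ♖


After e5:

♜ · ♝ ♛ ♚ ♝ ♞ ♜
♟ ♟ ♟ ♞ · ♟ ♟ ♟
· · · · · · · ·
· · · ♟ ♟ · · ·
♕ · · · · ♙ · ·
· · ♙ · · · · ·
♙ ♙ · ♙ ♙ · ♙ ♙
♖ ♘ ♗ · ♔ ♗ ♘ ♖



  a b c d e f g h
  ─────────────────
8│♜ · ♝ ♛ ♚ ♝ ♞ ♜│8
7│♟ ♟ ♟ ♞ · ♟ ♟ ♟│7
6│· · · · · · · ·│6
5│· · · ♟ ♟ · · ·│5
4│♕ · · · · ♙ · ·│4
3│· · ♙ · · · · ·│3
2│♙ ♙ · ♙ ♙ · ♙ ♙│2
1│♖ ♘ ♗ · ♔ ♗ ♘ ♖│1
  ─────────────────
  a b c d e f g h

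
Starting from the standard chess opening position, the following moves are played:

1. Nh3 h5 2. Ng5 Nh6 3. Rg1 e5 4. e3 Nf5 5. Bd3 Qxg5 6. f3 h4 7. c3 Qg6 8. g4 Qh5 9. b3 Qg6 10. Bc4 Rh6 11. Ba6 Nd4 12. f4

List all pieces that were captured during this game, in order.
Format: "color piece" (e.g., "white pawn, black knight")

Tracking captures:
  Qxg5: captured white knight

white knight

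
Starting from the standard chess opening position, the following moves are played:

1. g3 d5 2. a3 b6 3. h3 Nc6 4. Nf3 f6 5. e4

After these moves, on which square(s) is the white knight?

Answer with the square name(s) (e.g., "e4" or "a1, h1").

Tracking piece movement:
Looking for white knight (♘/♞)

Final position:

  a b c d e f g h
  ─────────────────
8│♜ · ♝ ♛ ♚ ♝ ♞ ♜│8
7│♟ · ♟ · ♟ · ♟ ♟│7
6│· ♟ ♞ · · ♟ · ·│6
5│· · · ♟ · · · ·│5
4│· · · · ♙ · · ·│4
3│♙ · · · · ♘ ♙ ♙│3
2│· ♙ ♙ ♙ · ♙ · ·│2
1│♖ ♘ ♗ ♕ ♔ ♗ · ♖│1
  ─────────────────
  a b c d e f g h


b1, f3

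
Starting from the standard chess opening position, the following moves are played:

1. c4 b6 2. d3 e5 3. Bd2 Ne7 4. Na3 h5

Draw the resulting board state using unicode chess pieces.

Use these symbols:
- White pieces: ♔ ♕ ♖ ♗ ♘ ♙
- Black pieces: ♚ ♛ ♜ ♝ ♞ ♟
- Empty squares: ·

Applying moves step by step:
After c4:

♜ ♞ ♝ ♛ ♚ ♝ ♞ ♜
♟ ♟ ♟ ♟ ♟ ♟ ♟ ♟
· · · · · · · ·
· · · · · · · ·
· · ♙ · · · · ·
· · · · · · · ·
♙ ♙ · ♙ ♙ ♙ ♙ ♙
♖ ♘ ♗ ♕ ♔ ♗ ♘ ♖


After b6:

♜ ♞ ♝ ♛ ♚ ♝ ♞ ♜
♟ · ♟ ♟ ♟ ♟ ♟ ♟
· ♟ · · · · · ·
· · · · · · · ·
· · ♙ · · · · ·
· · · · · · · ·
♙ ♙ · ♙ ♙ ♙ ♙ ♙
♖ ♘ ♗ ♕ ♔ ♗ ♘ ♖


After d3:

♜ ♞ ♝ ♛ ♚ ♝ ♞ ♜
♟ · ♟ ♟ ♟ ♟ ♟ ♟
· ♟ · · · · · ·
· · · · · · · ·
· · ♙ · · · · ·
· · · ♙ · · · ·
♙ ♙ · · ♙ ♙ ♙ ♙
♖ ♘ ♗ ♕ ♔ ♗ ♘ ♖


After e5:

♜ ♞ ♝ ♛ ♚ ♝ ♞ ♜
♟ · ♟ ♟ · ♟ ♟ ♟
· ♟ · · · · · ·
· · · · ♟ · · ·
· · ♙ · · · · ·
· · · ♙ · · · ·
♙ ♙ · · ♙ ♙ ♙ ♙
♖ ♘ ♗ ♕ ♔ ♗ ♘ ♖


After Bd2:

♜ ♞ ♝ ♛ ♚ ♝ ♞ ♜
♟ · ♟ ♟ · ♟ ♟ ♟
· ♟ · · · · · ·
· · · · ♟ · · ·
· · ♙ · · · · ·
· · · ♙ · · · ·
♙ ♙ · ♗ ♙ ♙ ♙ ♙
♖ ♘ · ♕ ♔ ♗ ♘ ♖


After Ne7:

♜ ♞ ♝ ♛ ♚ ♝ · ♜
♟ · ♟ ♟ ♞ ♟ ♟ ♟
· ♟ · · · · · ·
· · · · ♟ · · ·
· · ♙ · · · · ·
· · · ♙ · · · ·
♙ ♙ · ♗ ♙ ♙ ♙ ♙
♖ ♘ · ♕ ♔ ♗ ♘ ♖


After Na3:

♜ ♞ ♝ ♛ ♚ ♝ · ♜
♟ · ♟ ♟ ♞ ♟ ♟ ♟
· ♟ · · · · · ·
· · · · ♟ · · ·
· · ♙ · · · · ·
♘ · · ♙ · · · ·
♙ ♙ · ♗ ♙ ♙ ♙ ♙
♖ · · ♕ ♔ ♗ ♘ ♖


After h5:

♜ ♞ ♝ ♛ ♚ ♝ · ♜
♟ · ♟ ♟ ♞ ♟ ♟ ·
· ♟ · · · · · ·
· · · · ♟ · · ♟
· · ♙ · · · · ·
♘ · · ♙ · · · ·
♙ ♙ · ♗ ♙ ♙ ♙ ♙
♖ · · ♕ ♔ ♗ ♘ ♖



  a b c d e f g h
  ─────────────────
8│♜ ♞ ♝ ♛ ♚ ♝ · ♜│8
7│♟ · ♟ ♟ ♞ ♟ ♟ ·│7
6│· ♟ · · · · · ·│6
5│· · · · ♟ · · ♟│5
4│· · ♙ · · · · ·│4
3│♘ · · ♙ · · · ·│3
2│♙ ♙ · ♗ ♙ ♙ ♙ ♙│2
1│♖ · · ♕ ♔ ♗ ♘ ♖│1
  ─────────────────
  a b c d e f g h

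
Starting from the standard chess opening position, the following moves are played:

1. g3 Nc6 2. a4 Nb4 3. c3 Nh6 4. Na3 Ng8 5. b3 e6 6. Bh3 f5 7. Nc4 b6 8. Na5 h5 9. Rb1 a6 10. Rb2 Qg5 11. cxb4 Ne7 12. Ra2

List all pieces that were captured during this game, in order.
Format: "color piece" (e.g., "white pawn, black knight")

Tracking captures:
  cxb4: captured black knight

black knight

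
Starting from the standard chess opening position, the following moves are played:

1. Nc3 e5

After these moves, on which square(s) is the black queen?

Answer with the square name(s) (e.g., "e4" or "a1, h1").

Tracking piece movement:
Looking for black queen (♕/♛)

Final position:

  a b c d e f g h
  ─────────────────
8│♜ ♞ ♝ ♛ ♚ ♝ ♞ ♜│8
7│♟ ♟ ♟ ♟ · ♟ ♟ ♟│7
6│· · · · · · · ·│6
5│· · · · ♟ · · ·│5
4│· · · · · · · ·│4
3│· · ♘ · · · · ·│3
2│♙ ♙ ♙ ♙ ♙ ♙ ♙ ♙│2
1│♖ · ♗ ♕ ♔ ♗ ♘ ♖│1
  ─────────────────
  a b c d e f g h


d8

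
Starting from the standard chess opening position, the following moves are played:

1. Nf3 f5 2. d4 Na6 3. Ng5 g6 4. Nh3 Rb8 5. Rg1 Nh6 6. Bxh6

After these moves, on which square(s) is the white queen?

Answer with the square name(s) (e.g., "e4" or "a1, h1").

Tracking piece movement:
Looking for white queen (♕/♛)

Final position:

  a b c d e f g h
  ─────────────────
8│· ♜ ♝ ♛ ♚ ♝ · ♜│8
7│♟ ♟ ♟ ♟ ♟ · · ♟│7
6│♞ · · · · · ♟ ♗│6
5│· · · · · ♟ · ·│5
4│· · · ♙ · · · ·│4
3│· · · · · · · ♘│3
2│♙ ♙ ♙ · ♙ ♙ ♙ ♙│2
1│♖ ♘ · ♕ ♔ ♗ ♖ ·│1
  ─────────────────
  a b c d e f g h


d1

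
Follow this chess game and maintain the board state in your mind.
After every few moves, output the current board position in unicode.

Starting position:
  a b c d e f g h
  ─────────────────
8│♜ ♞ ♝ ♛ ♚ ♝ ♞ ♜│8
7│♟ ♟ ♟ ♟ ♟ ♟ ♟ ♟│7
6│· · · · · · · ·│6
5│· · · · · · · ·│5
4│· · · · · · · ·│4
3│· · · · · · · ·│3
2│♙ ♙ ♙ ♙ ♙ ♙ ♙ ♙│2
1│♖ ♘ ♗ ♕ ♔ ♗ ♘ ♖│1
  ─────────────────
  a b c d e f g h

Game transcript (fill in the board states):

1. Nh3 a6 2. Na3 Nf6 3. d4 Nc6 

  a b c d e f g h
  ─────────────────
8│♜ · ♝ ♛ ♚ ♝ · ♜│8
7│· ♟ ♟ ♟ ♟ ♟ ♟ ♟│7
6│♟ · ♞ · · ♞ · ·│6
5│· · · · · · · ·│5
4│· · · ♙ · · · ·│4
3│♘ · · · · · · ♘│3
2│♙ ♙ ♙ · ♙ ♙ ♙ ♙│2
1│♖ · ♗ ♕ ♔ ♗ · ♖│1
  ─────────────────
  a b c d e f g h

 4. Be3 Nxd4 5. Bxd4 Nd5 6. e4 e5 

  a b c d e f g h
  ─────────────────
8│♜ · ♝ ♛ ♚ ♝ · ♜│8
7│· ♟ ♟ ♟ · ♟ ♟ ♟│7
6│♟ · · · · · · ·│6
5│· · · ♞ ♟ · · ·│5
4│· · · ♗ ♙ · · ·│4
3│♘ · · · · · · ♘│3
2│♙ ♙ ♙ · · ♙ ♙ ♙│2
1│♖ · · ♕ ♔ ♗ · ♖│1
  ─────────────────
  a b c d e f g h

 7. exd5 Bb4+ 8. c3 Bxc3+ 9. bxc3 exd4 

  a b c d e f g h
  ─────────────────
8│♜ · ♝ ♛ ♚ · · ♜│8
7│· ♟ ♟ ♟ · ♟ ♟ ♟│7
6│♟ · · · · · · ·│6
5│· · · ♙ · · · ·│5
4│· · · ♟ · · · ·│4
3│♘ · ♙ · · · · ♘│3
2│♙ · · · · ♙ ♙ ♙│2
1│♖ · · ♕ ♔ ♗ · ♖│1
  ─────────────────
  a b c d e f g h

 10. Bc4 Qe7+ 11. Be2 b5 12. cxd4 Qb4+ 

  a b c d e f g h
  ─────────────────
8│♜ · ♝ · ♚ · · ♜│8
7│· · ♟ ♟ · ♟ ♟ ♟│7
6│♟ · · · · · · ·│6
5│· ♟ · ♙ · · · ·│5
4│· ♛ · ♙ · · · ·│4
3│♘ · · · · · · ♘│3
2│♙ · · · ♗ ♙ ♙ ♙│2
1│♖ · · ♕ ♔ · · ♖│1
  ─────────────────
  a b c d e f g h

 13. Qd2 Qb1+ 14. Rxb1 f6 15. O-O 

  a b c d e f g h
  ─────────────────
8│♜ · ♝ · ♚ · · ♜│8
7│· · ♟ ♟ · · ♟ ♟│7
6│♟ · · · · ♟ · ·│6
5│· ♟ · ♙ · · · ·│5
4│· · · ♙ · · · ·│4
3│♘ · · · · · · ♘│3
2│♙ · · ♕ ♗ ♙ ♙ ♙│2
1│· ♖ · · · ♖ ♔ ·│1
  ─────────────────
  a b c d e f g h


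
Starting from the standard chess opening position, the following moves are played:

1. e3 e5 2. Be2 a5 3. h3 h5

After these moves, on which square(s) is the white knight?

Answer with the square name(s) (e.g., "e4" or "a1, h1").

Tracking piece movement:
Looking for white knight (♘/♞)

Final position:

  a b c d e f g h
  ─────────────────
8│♜ ♞ ♝ ♛ ♚ ♝ ♞ ♜│8
7│· ♟ ♟ ♟ · ♟ ♟ ·│7
6│· · · · · · · ·│6
5│♟ · · · ♟ · · ♟│5
4│· · · · · · · ·│4
3│· · · · ♙ · · ♙│3
2│♙ ♙ ♙ ♙ ♗ ♙ ♙ ·│2
1│♖ ♘ ♗ ♕ ♔ · ♘ ♖│1
  ─────────────────
  a b c d e f g h


b1, g1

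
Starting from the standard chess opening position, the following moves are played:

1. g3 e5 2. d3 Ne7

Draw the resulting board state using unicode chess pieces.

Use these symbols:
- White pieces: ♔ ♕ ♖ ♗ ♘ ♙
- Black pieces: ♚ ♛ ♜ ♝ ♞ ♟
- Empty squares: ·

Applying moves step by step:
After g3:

♜ ♞ ♝ ♛ ♚ ♝ ♞ ♜
♟ ♟ ♟ ♟ ♟ ♟ ♟ ♟
· · · · · · · ·
· · · · · · · ·
· · · · · · · ·
· · · · · · ♙ ·
♙ ♙ ♙ ♙ ♙ ♙ · ♙
♖ ♘ ♗ ♕ ♔ ♗ ♘ ♖


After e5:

♜ ♞ ♝ ♛ ♚ ♝ ♞ ♜
♟ ♟ ♟ ♟ · ♟ ♟ ♟
· · · · · · · ·
· · · · ♟ · · ·
· · · · · · · ·
· · · · · · ♙ ·
♙ ♙ ♙ ♙ ♙ ♙ · ♙
♖ ♘ ♗ ♕ ♔ ♗ ♘ ♖


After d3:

♜ ♞ ♝ ♛ ♚ ♝ ♞ ♜
♟ ♟ ♟ ♟ · ♟ ♟ ♟
· · · · · · · ·
· · · · ♟ · · ·
· · · · · · · ·
· · · ♙ · · ♙ ·
♙ ♙ ♙ · ♙ ♙ · ♙
♖ ♘ ♗ ♕ ♔ ♗ ♘ ♖


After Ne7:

♜ ♞ ♝ ♛ ♚ ♝ · ♜
♟ ♟ ♟ ♟ ♞ ♟ ♟ ♟
· · · · · · · ·
· · · · ♟ · · ·
· · · · · · · ·
· · · ♙ · · ♙ ·
♙ ♙ ♙ · ♙ ♙ · ♙
♖ ♘ ♗ ♕ ♔ ♗ ♘ ♖



  a b c d e f g h
  ─────────────────
8│♜ ♞ ♝ ♛ ♚ ♝ · ♜│8
7│♟ ♟ ♟ ♟ ♞ ♟ ♟ ♟│7
6│· · · · · · · ·│6
5│· · · · ♟ · · ·│5
4│· · · · · · · ·│4
3│· · · ♙ · · ♙ ·│3
2│♙ ♙ ♙ · ♙ ♙ · ♙│2
1│♖ ♘ ♗ ♕ ♔ ♗ ♘ ♖│1
  ─────────────────
  a b c d e f g h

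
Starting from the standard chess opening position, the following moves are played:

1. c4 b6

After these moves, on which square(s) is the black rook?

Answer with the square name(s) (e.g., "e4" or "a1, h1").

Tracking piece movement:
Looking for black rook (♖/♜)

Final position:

  a b c d e f g h
  ─────────────────
8│♜ ♞ ♝ ♛ ♚ ♝ ♞ ♜│8
7│♟ · ♟ ♟ ♟ ♟ ♟ ♟│7
6│· ♟ · · · · · ·│6
5│· · · · · · · ·│5
4│· · ♙ · · · · ·│4
3│· · · · · · · ·│3
2│♙ ♙ · ♙ ♙ ♙ ♙ ♙│2
1│♖ ♘ ♗ ♕ ♔ ♗ ♘ ♖│1
  ─────────────────
  a b c d e f g h


a8, h8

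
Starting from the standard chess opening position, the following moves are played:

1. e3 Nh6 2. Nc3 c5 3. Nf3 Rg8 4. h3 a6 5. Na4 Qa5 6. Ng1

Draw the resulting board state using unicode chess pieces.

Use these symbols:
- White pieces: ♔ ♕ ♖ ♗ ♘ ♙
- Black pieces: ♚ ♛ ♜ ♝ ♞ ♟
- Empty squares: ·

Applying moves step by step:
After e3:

♜ ♞ ♝ ♛ ♚ ♝ ♞ ♜
♟ ♟ ♟ ♟ ♟ ♟ ♟ ♟
· · · · · · · ·
· · · · · · · ·
· · · · · · · ·
· · · · ♙ · · ·
♙ ♙ ♙ ♙ · ♙ ♙ ♙
♖ ♘ ♗ ♕ ♔ ♗ ♘ ♖


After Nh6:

♜ ♞ ♝ ♛ ♚ ♝ · ♜
♟ ♟ ♟ ♟ ♟ ♟ ♟ ♟
· · · · · · · ♞
· · · · · · · ·
· · · · · · · ·
· · · · ♙ · · ·
♙ ♙ ♙ ♙ · ♙ ♙ ♙
♖ ♘ ♗ ♕ ♔ ♗ ♘ ♖


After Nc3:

♜ ♞ ♝ ♛ ♚ ♝ · ♜
♟ ♟ ♟ ♟ ♟ ♟ ♟ ♟
· · · · · · · ♞
· · · · · · · ·
· · · · · · · ·
· · ♘ · ♙ · · ·
♙ ♙ ♙ ♙ · ♙ ♙ ♙
♖ · ♗ ♕ ♔ ♗ ♘ ♖


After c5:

♜ ♞ ♝ ♛ ♚ ♝ · ♜
♟ ♟ · ♟ ♟ ♟ ♟ ♟
· · · · · · · ♞
· · ♟ · · · · ·
· · · · · · · ·
· · ♘ · ♙ · · ·
♙ ♙ ♙ ♙ · ♙ ♙ ♙
♖ · ♗ ♕ ♔ ♗ ♘ ♖


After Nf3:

♜ ♞ ♝ ♛ ♚ ♝ · ♜
♟ ♟ · ♟ ♟ ♟ ♟ ♟
· · · · · · · ♞
· · ♟ · · · · ·
· · · · · · · ·
· · ♘ · ♙ ♘ · ·
♙ ♙ ♙ ♙ · ♙ ♙ ♙
♖ · ♗ ♕ ♔ ♗ · ♖


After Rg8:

♜ ♞ ♝ ♛ ♚ ♝ ♜ ·
♟ ♟ · ♟ ♟ ♟ ♟ ♟
· · · · · · · ♞
· · ♟ · · · · ·
· · · · · · · ·
· · ♘ · ♙ ♘ · ·
♙ ♙ ♙ ♙ · ♙ ♙ ♙
♖ · ♗ ♕ ♔ ♗ · ♖


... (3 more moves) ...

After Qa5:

♜ ♞ ♝ · ♚ ♝ ♜ ·
· ♟ · ♟ ♟ ♟ ♟ ♟
♟ · · · · · · ♞
♛ · ♟ · · · · ·
♘ · · · · · · ·
· · · · ♙ ♘ · ♙
♙ ♙ ♙ ♙ · ♙ ♙ ·
♖ · ♗ ♕ ♔ ♗ · ♖


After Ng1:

♜ ♞ ♝ · ♚ ♝ ♜ ·
· ♟ · ♟ ♟ ♟ ♟ ♟
♟ · · · · · · ♞
♛ · ♟ · · · · ·
♘ · · · · · · ·
· · · · ♙ · · ♙
♙ ♙ ♙ ♙ · ♙ ♙ ·
♖ · ♗ ♕ ♔ ♗ ♘ ♖



  a b c d e f g h
  ─────────────────
8│♜ ♞ ♝ · ♚ ♝ ♜ ·│8
7│· ♟ · ♟ ♟ ♟ ♟ ♟│7
6│♟ · · · · · · ♞│6
5│♛ · ♟ · · · · ·│5
4│♘ · · · · · · ·│4
3│· · · · ♙ · · ♙│3
2│♙ ♙ ♙ ♙ · ♙ ♙ ·│2
1│♖ · ♗ ♕ ♔ ♗ ♘ ♖│1
  ─────────────────
  a b c d e f g h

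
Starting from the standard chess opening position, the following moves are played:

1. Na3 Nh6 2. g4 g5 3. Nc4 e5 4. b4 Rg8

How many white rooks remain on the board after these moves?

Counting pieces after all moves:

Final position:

  a b c d e f g h
  ─────────────────
8│♜ ♞ ♝ ♛ ♚ ♝ ♜ ·│8
7│♟ ♟ ♟ ♟ · ♟ · ♟│7
6│· · · · · · · ♞│6
5│· · · · ♟ · ♟ ·│5
4│· ♙ ♘ · · · ♙ ·│4
3│· · · · · · · ·│3
2│♙ · ♙ ♙ ♙ ♙ · ♙│2
1│♖ · ♗ ♕ ♔ ♗ ♘ ♖│1
  ─────────────────
  a b c d e f g h


2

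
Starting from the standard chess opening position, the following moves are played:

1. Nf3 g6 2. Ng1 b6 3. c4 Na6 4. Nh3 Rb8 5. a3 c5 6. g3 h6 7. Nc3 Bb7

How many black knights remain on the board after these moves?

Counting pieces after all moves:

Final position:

  a b c d e f g h
  ─────────────────
8│· ♜ · ♛ ♚ ♝ ♞ ♜│8
7│♟ ♝ · ♟ ♟ ♟ · ·│7
6│♞ ♟ · · · · ♟ ♟│6
5│· · ♟ · · · · ·│5
4│· · ♙ · · · · ·│4
3│♙ · ♘ · · · ♙ ♘│3
2│· ♙ · ♙ ♙ ♙ · ♙│2
1│♖ · ♗ ♕ ♔ ♗ · ♖│1
  ─────────────────
  a b c d e f g h


2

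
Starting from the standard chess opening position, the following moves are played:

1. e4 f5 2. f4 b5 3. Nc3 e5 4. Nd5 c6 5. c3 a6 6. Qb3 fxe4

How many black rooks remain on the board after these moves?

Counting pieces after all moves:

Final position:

  a b c d e f g h
  ─────────────────
8│♜ ♞ ♝ ♛ ♚ ♝ ♞ ♜│8
7│· · · ♟ · · ♟ ♟│7
6│♟ · ♟ · · · · ·│6
5│· ♟ · ♘ ♟ · · ·│5
4│· · · · ♟ ♙ · ·│4
3│· ♕ ♙ · · · · ·│3
2│♙ ♙ · ♙ · · ♙ ♙│2
1│♖ · ♗ · ♔ ♗ ♘ ♖│1
  ─────────────────
  a b c d e f g h


2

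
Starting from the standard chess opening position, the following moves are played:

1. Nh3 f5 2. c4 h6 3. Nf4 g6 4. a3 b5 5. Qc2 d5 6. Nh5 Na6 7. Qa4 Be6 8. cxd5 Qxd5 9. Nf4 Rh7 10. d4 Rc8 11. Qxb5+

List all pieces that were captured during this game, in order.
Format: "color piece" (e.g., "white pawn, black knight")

Tracking captures:
  cxd5: captured black pawn
  Qxd5: captured white pawn
  Qxb5+: captured black pawn

black pawn, white pawn, black pawn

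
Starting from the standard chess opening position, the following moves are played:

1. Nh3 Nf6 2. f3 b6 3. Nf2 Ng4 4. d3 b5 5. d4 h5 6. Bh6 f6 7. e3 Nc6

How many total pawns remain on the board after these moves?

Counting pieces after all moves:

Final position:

  a b c d e f g h
  ─────────────────
8│♜ · ♝ ♛ ♚ ♝ · ♜│8
7│♟ · ♟ ♟ ♟ · ♟ ·│7
6│· · ♞ · · ♟ · ♗│6
5│· ♟ · · · · · ♟│5
4│· · · ♙ · · ♞ ·│4
3│· · · · ♙ ♙ · ·│3
2│♙ ♙ ♙ · · ♘ ♙ ♙│2
1│♖ ♘ · ♕ ♔ ♗ · ♖│1
  ─────────────────
  a b c d e f g h


16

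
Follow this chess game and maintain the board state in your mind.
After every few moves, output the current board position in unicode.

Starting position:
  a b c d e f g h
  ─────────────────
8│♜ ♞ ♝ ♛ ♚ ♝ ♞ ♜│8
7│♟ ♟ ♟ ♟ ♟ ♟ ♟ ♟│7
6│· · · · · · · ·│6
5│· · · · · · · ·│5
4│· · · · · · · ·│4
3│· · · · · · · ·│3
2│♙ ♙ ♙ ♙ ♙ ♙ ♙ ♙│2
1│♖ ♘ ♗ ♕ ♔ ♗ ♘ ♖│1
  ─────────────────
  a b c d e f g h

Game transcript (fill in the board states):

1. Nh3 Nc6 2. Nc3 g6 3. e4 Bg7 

  a b c d e f g h
  ─────────────────
8│♜ · ♝ ♛ ♚ · ♞ ♜│8
7│♟ ♟ ♟ ♟ ♟ ♟ ♝ ♟│7
6│· · ♞ · · · ♟ ·│6
5│· · · · · · · ·│5
4│· · · · ♙ · · ·│4
3│· · ♘ · · · · ♘│3
2│♙ ♙ ♙ ♙ · ♙ ♙ ♙│2
1│♖ · ♗ ♕ ♔ ♗ · ♖│1
  ─────────────────
  a b c d e f g h

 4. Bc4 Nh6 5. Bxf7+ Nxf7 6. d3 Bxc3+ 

  a b c d e f g h
  ─────────────────
8│♜ · ♝ ♛ ♚ · · ♜│8
7│♟ ♟ ♟ ♟ ♟ ♞ · ♟│7
6│· · ♞ · · · ♟ ·│6
5│· · · · · · · ·│5
4│· · · · ♙ · · ·│4
3│· · ♝ ♙ · · · ♘│3
2│♙ ♙ ♙ · · ♙ ♙ ♙│2
1│♖ · ♗ ♕ ♔ · · ♖│1
  ─────────────────
  a b c d e f g h

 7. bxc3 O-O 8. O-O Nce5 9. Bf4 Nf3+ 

  a b c d e f g h
  ─────────────────
8│♜ · ♝ ♛ · ♜ ♚ ·│8
7│♟ ♟ ♟ ♟ ♟ ♞ · ♟│7
6│· · · · · · ♟ ·│6
5│· · · · · · · ·│5
4│· · · · ♙ ♗ · ·│4
3│· · ♙ ♙ · ♞ · ♘│3
2│♙ · ♙ · · ♙ ♙ ♙│2
1│♖ · · ♕ · ♖ ♔ ·│1
  ─────────────────
  a b c d e f g h

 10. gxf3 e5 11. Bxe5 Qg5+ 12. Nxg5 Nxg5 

  a b c d e f g h
  ─────────────────
8│♜ · ♝ · · ♜ ♚ ·│8
7│♟ ♟ ♟ ♟ · · · ♟│7
6│· · · · · · ♟ ·│6
5│· · · · ♗ · ♞ ·│5
4│· · · · ♙ · · ·│4
3│· · ♙ ♙ · ♙ · ·│3
2│♙ · ♙ · · ♙ · ♙│2
1│♖ · · ♕ · ♖ ♔ ·│1
  ─────────────────
  a b c d e f g h

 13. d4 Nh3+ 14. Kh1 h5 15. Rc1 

  a b c d e f g h
  ─────────────────
8│♜ · ♝ · · ♜ ♚ ·│8
7│♟ ♟ ♟ ♟ · · · ·│7
6│· · · · · · ♟ ·│6
5│· · · · ♗ · · ♟│5
4│· · · ♙ ♙ · · ·│4
3│· · ♙ · · ♙ · ♞│3
2│♙ · ♙ · · ♙ · ♙│2
1│· · ♖ ♕ · ♖ · ♔│1
  ─────────────────
  a b c d e f g h


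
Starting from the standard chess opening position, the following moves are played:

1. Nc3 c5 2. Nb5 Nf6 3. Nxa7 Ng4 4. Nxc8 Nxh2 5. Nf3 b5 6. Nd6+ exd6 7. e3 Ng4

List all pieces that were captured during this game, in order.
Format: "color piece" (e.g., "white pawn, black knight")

Tracking captures:
  Nxa7: captured black pawn
  Nxc8: captured black bishop
  Nxh2: captured white pawn
  exd6: captured white knight

black pawn, black bishop, white pawn, white knight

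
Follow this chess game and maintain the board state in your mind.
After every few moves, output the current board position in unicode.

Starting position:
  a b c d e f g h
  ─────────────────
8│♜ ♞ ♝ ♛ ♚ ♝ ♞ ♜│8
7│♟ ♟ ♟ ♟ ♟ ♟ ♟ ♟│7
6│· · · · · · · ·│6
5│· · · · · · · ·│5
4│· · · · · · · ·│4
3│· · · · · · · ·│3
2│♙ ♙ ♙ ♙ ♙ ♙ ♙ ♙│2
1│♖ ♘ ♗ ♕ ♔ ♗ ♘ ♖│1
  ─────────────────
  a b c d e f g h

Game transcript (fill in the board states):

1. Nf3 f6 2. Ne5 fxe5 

  a b c d e f g h
  ─────────────────
8│♜ ♞ ♝ ♛ ♚ ♝ ♞ ♜│8
7│♟ ♟ ♟ ♟ ♟ · ♟ ♟│7
6│· · · · · · · ·│6
5│· · · · ♟ · · ·│5
4│· · · · · · · ·│4
3│· · · · · · · ·│3
2│♙ ♙ ♙ ♙ ♙ ♙ ♙ ♙│2
1│♖ ♘ ♗ ♕ ♔ ♗ · ♖│1
  ─────────────────
  a b c d e f g h

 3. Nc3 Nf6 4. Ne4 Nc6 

  a b c d e f g h
  ─────────────────
8│♜ · ♝ ♛ ♚ ♝ · ♜│8
7│♟ ♟ ♟ ♟ ♟ · ♟ ♟│7
6│· · ♞ · · ♞ · ·│6
5│· · · · ♟ · · ·│5
4│· · · · ♘ · · ·│4
3│· · · · · · · ·│3
2│♙ ♙ ♙ ♙ ♙ ♙ ♙ ♙│2
1│♖ · ♗ ♕ ♔ ♗ · ♖│1
  ─────────────────
  a b c d e f g h

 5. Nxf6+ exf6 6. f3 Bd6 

  a b c d e f g h
  ─────────────────
8│♜ · ♝ ♛ ♚ · · ♜│8
7│♟ ♟ ♟ ♟ · · ♟ ♟│7
6│· · ♞ ♝ · ♟ · ·│6
5│· · · · ♟ · · ·│5
4│· · · · · · · ·│4
3│· · · · · ♙ · ·│3
2│♙ ♙ ♙ ♙ ♙ · ♙ ♙│2
1│♖ · ♗ ♕ ♔ ♗ · ♖│1
  ─────────────────
  a b c d e f g h

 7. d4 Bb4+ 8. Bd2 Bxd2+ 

  a b c d e f g h
  ─────────────────
8│♜ · ♝ ♛ ♚ · · ♜│8
7│♟ ♟ ♟ ♟ · · ♟ ♟│7
6│· · ♞ · · ♟ · ·│6
5│· · · · ♟ · · ·│5
4│· · · ♙ · · · ·│4
3│· · · · · ♙ · ·│3
2│♙ ♙ ♙ ♝ ♙ · ♙ ♙│2
1│♖ · · ♕ ♔ ♗ · ♖│1
  ─────────────────
  a b c d e f g h

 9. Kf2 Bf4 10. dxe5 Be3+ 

  a b c d e f g h
  ─────────────────
8│♜ · ♝ ♛ ♚ · · ♜│8
7│♟ ♟ ♟ ♟ · · ♟ ♟│7
6│· · ♞ · · ♟ · ·│6
5│· · · · ♙ · · ·│5
4│· · · · · · · ·│4
3│· · · · ♝ ♙ · ·│3
2│♙ ♙ ♙ · ♙ ♔ ♙ ♙│2
1│♖ · · ♕ · ♗ · ♖│1
  ─────────────────
  a b c d e f g h



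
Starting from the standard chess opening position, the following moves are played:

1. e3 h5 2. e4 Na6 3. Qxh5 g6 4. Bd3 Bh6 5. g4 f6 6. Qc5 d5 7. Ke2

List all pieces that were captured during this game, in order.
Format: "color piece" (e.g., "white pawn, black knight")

Tracking captures:
  Qxh5: captured black pawn

black pawn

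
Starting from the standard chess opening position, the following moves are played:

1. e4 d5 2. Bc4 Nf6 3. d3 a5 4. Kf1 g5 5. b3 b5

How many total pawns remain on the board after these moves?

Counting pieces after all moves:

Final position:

  a b c d e f g h
  ─────────────────
8│♜ ♞ ♝ ♛ ♚ ♝ · ♜│8
7│· · ♟ · ♟ ♟ · ♟│7
6│· · · · · ♞ · ·│6
5│♟ ♟ · ♟ · · ♟ ·│5
4│· · ♗ · ♙ · · ·│4
3│· ♙ · ♙ · · · ·│3
2│♙ · ♙ · · ♙ ♙ ♙│2
1│♖ ♘ ♗ ♕ · ♔ ♘ ♖│1
  ─────────────────
  a b c d e f g h


16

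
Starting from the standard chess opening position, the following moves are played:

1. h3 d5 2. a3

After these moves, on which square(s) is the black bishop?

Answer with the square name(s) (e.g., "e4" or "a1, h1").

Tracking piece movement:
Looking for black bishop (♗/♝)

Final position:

  a b c d e f g h
  ─────────────────
8│♜ ♞ ♝ ♛ ♚ ♝ ♞ ♜│8
7│♟ ♟ ♟ · ♟ ♟ ♟ ♟│7
6│· · · · · · · ·│6
5│· · · ♟ · · · ·│5
4│· · · · · · · ·│4
3│♙ · · · · · · ♙│3
2│· ♙ ♙ ♙ ♙ ♙ ♙ ·│2
1│♖ ♘ ♗ ♕ ♔ ♗ ♘ ♖│1
  ─────────────────
  a b c d e f g h


c8, f8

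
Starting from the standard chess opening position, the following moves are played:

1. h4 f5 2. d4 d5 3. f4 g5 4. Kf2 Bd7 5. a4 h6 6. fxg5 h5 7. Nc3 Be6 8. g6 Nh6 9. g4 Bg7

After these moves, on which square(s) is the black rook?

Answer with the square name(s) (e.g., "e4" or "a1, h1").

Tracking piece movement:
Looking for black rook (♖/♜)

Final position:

  a b c d e f g h
  ─────────────────
8│♜ ♞ · ♛ ♚ · · ♜│8
7│♟ ♟ ♟ · ♟ · ♝ ·│7
6│· · · · ♝ · ♙ ♞│6
5│· · · ♟ · ♟ · ♟│5
4│♙ · · ♙ · · ♙ ♙│4
3│· · ♘ · · · · ·│3
2│· ♙ ♙ · ♙ ♔ · ·│2
1│♖ · ♗ ♕ · ♗ ♘ ♖│1
  ─────────────────
  a b c d e f g h


a8, h8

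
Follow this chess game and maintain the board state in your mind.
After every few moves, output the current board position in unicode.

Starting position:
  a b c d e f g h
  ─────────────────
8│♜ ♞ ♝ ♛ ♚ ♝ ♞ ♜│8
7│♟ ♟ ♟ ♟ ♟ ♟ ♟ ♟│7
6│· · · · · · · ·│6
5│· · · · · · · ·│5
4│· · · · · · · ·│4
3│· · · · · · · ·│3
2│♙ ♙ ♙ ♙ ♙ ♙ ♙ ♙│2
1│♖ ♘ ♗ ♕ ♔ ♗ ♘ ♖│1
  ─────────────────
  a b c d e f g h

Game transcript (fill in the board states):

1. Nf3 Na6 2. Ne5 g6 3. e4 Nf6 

  a b c d e f g h
  ─────────────────
8│♜ · ♝ ♛ ♚ ♝ · ♜│8
7│♟ ♟ ♟ ♟ ♟ ♟ · ♟│7
6│♞ · · · · ♞ ♟ ·│6
5│· · · · ♘ · · ·│5
4│· · · · ♙ · · ·│4
3│· · · · · · · ·│3
2│♙ ♙ ♙ ♙ · ♙ ♙ ♙│2
1│♖ ♘ ♗ ♕ ♔ ♗ · ♖│1
  ─────────────────
  a b c d e f g h

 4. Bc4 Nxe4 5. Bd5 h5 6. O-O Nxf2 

  a b c d e f g h
  ─────────────────
8│♜ · ♝ ♛ ♚ ♝ · ♜│8
7│♟ ♟ ♟ ♟ ♟ ♟ · ·│7
6│♞ · · · · · ♟ ·│6
5│· · · ♗ ♘ · · ♟│5
4│· · · · · · · ·│4
3│· · · · · · · ·│3
2│♙ ♙ ♙ ♙ · ♞ ♙ ♙│2
1│♖ ♘ ♗ ♕ · ♖ ♔ ·│1
  ─────────────────
  a b c d e f g h

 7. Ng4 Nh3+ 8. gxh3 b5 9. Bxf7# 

  a b c d e f g h
  ─────────────────
8│♜ · ♝ ♛ ♚ ♝ · ♜│8
7│♟ · ♟ ♟ ♟ ♗ · ·│7
6│♞ · · · · · ♟ ·│6
5│· ♟ · · · · · ♟│5
4│· · · · · · ♘ ·│4
3│· · · · · · · ♙│3
2│♙ ♙ ♙ ♙ · · · ♙│2
1│♖ ♘ ♗ ♕ · ♖ ♔ ·│1
  ─────────────────
  a b c d e f g h


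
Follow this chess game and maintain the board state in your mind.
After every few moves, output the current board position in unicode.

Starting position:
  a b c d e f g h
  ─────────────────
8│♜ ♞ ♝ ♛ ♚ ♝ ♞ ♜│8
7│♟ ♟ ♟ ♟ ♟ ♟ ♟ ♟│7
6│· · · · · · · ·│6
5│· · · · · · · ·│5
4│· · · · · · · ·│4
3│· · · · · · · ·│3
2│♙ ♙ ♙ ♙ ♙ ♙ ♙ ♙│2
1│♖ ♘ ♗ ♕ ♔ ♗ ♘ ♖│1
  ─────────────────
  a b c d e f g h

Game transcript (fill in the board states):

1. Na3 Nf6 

  a b c d e f g h
  ─────────────────
8│♜ ♞ ♝ ♛ ♚ ♝ · ♜│8
7│♟ ♟ ♟ ♟ ♟ ♟ ♟ ♟│7
6│· · · · · ♞ · ·│6
5│· · · · · · · ·│5
4│· · · · · · · ·│4
3│♘ · · · · · · ·│3
2│♙ ♙ ♙ ♙ ♙ ♙ ♙ ♙│2
1│♖ · ♗ ♕ ♔ ♗ ♘ ♖│1
  ─────────────────
  a b c d e f g h

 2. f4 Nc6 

  a b c d e f g h
  ─────────────────
8│♜ · ♝ ♛ ♚ ♝ · ♜│8
7│♟ ♟ ♟ ♟ ♟ ♟ ♟ ♟│7
6│· · ♞ · · ♞ · ·│6
5│· · · · · · · ·│5
4│· · · · · ♙ · ·│4
3│♘ · · · · · · ·│3
2│♙ ♙ ♙ ♙ ♙ · ♙ ♙│2
1│♖ · ♗ ♕ ♔ ♗ ♘ ♖│1
  ─────────────────
  a b c d e f g h

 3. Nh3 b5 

  a b c d e f g h
  ─────────────────
8│♜ · ♝ ♛ ♚ ♝ · ♜│8
7│♟ · ♟ ♟ ♟ ♟ ♟ ♟│7
6│· · ♞ · · ♞ · ·│6
5│· ♟ · · · · · ·│5
4│· · · · · ♙ · ·│4
3│♘ · · · · · · ♘│3
2│♙ ♙ ♙ ♙ ♙ · ♙ ♙│2
1│♖ · ♗ ♕ ♔ ♗ · ♖│1
  ─────────────────
  a b c d e f g h



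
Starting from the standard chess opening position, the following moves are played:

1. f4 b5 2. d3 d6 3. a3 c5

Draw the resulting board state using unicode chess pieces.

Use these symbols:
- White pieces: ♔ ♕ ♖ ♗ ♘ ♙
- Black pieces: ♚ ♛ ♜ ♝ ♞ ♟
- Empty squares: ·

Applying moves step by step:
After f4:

♜ ♞ ♝ ♛ ♚ ♝ ♞ ♜
♟ ♟ ♟ ♟ ♟ ♟ ♟ ♟
· · · · · · · ·
· · · · · · · ·
· · · · · ♙ · ·
· · · · · · · ·
♙ ♙ ♙ ♙ ♙ · ♙ ♙
♖ ♘ ♗ ♕ ♔ ♗ ♘ ♖


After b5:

♜ ♞ ♝ ♛ ♚ ♝ ♞ ♜
♟ · ♟ ♟ ♟ ♟ ♟ ♟
· · · · · · · ·
· ♟ · · · · · ·
· · · · · ♙ · ·
· · · · · · · ·
♙ ♙ ♙ ♙ ♙ · ♙ ♙
♖ ♘ ♗ ♕ ♔ ♗ ♘ ♖


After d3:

♜ ♞ ♝ ♛ ♚ ♝ ♞ ♜
♟ · ♟ ♟ ♟ ♟ ♟ ♟
· · · · · · · ·
· ♟ · · · · · ·
· · · · · ♙ · ·
· · · ♙ · · · ·
♙ ♙ ♙ · ♙ · ♙ ♙
♖ ♘ ♗ ♕ ♔ ♗ ♘ ♖


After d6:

♜ ♞ ♝ ♛ ♚ ♝ ♞ ♜
♟ · ♟ · ♟ ♟ ♟ ♟
· · · ♟ · · · ·
· ♟ · · · · · ·
· · · · · ♙ · ·
· · · ♙ · · · ·
♙ ♙ ♙ · ♙ · ♙ ♙
♖ ♘ ♗ ♕ ♔ ♗ ♘ ♖


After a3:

♜ ♞ ♝ ♛ ♚ ♝ ♞ ♜
♟ · ♟ · ♟ ♟ ♟ ♟
· · · ♟ · · · ·
· ♟ · · · · · ·
· · · · · ♙ · ·
♙ · · ♙ · · · ·
· ♙ ♙ · ♙ · ♙ ♙
♖ ♘ ♗ ♕ ♔ ♗ ♘ ♖


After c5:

♜ ♞ ♝ ♛ ♚ ♝ ♞ ♜
♟ · · · ♟ ♟ ♟ ♟
· · · ♟ · · · ·
· ♟ ♟ · · · · ·
· · · · · ♙ · ·
♙ · · ♙ · · · ·
· ♙ ♙ · ♙ · ♙ ♙
♖ ♘ ♗ ♕ ♔ ♗ ♘ ♖



  a b c d e f g h
  ─────────────────
8│♜ ♞ ♝ ♛ ♚ ♝ ♞ ♜│8
7│♟ · · · ♟ ♟ ♟ ♟│7
6│· · · ♟ · · · ·│6
5│· ♟ ♟ · · · · ·│5
4│· · · · · ♙ · ·│4
3│♙ · · ♙ · · · ·│3
2│· ♙ ♙ · ♙ · ♙ ♙│2
1│♖ ♘ ♗ ♕ ♔ ♗ ♘ ♖│1
  ─────────────────
  a b c d e f g h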